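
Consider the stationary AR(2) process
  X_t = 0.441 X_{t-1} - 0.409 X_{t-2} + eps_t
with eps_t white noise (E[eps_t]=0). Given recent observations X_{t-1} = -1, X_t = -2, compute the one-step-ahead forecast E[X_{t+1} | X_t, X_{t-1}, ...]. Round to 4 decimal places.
E[X_{t+1} \mid \mathcal F_t] = -0.4730

For an AR(p) model X_t = c + sum_i phi_i X_{t-i} + eps_t, the
one-step-ahead conditional mean is
  E[X_{t+1} | X_t, ...] = c + sum_i phi_i X_{t+1-i}.
Substitute known values:
  E[X_{t+1} | ...] = (0.441) * (-2) + (-0.409) * (-1)
                   = -0.4730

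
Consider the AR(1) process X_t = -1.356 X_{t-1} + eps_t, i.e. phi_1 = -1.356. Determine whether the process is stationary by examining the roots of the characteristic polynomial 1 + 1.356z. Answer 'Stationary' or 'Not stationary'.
\text{Not stationary}

The AR(p) characteristic polynomial is P(z) = 1 + 1.356z.
Stationarity requires all roots to lie outside the unit circle, i.e. |z| > 1 for every root.
This is linear in z: 1 + (1.356) z = 0  =>  z = -1/(1.356) = -0.737463,  |z| = 0.737463.
Moduli of all roots: 0.7375.
All moduli strictly greater than 1? No.
Verdict: Not stationary.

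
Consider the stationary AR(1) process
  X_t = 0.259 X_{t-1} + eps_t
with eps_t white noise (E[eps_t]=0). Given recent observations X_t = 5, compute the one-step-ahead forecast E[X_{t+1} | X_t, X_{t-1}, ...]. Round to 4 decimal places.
E[X_{t+1} \mid \mathcal F_t] = 1.2950

For an AR(p) model X_t = c + sum_i phi_i X_{t-i} + eps_t, the
one-step-ahead conditional mean is
  E[X_{t+1} | X_t, ...] = c + sum_i phi_i X_{t+1-i}.
Substitute known values:
  E[X_{t+1} | ...] = (0.259) * (5)
                   = 1.2950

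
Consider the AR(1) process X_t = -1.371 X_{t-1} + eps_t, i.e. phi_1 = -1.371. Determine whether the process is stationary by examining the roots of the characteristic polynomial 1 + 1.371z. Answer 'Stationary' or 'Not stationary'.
\text{Not stationary}

The AR(p) characteristic polynomial is P(z) = 1 + 1.371z.
Stationarity requires all roots to lie outside the unit circle, i.e. |z| > 1 for every root.
This is linear in z: 1 + (1.371) z = 0  =>  z = -1/(1.371) = -0.729395,  |z| = 0.729395.
Moduli of all roots: 0.7294.
All moduli strictly greater than 1? No.
Verdict: Not stationary.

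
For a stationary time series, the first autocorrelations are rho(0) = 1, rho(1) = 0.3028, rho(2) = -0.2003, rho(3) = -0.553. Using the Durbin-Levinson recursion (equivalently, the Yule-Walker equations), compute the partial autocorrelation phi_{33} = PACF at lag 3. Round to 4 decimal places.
\phi_{33} = -0.4611

The PACF at lag k is phi_{kk}, the last component of the solution
to the Yule-Walker system G_k phi = r_k where
  (G_k)_{ij} = rho(|i - j|), (r_k)_i = rho(i), i,j = 1..k.
Equivalently, Durbin-Levinson gives phi_{kk} iteratively:
  phi_{11} = rho(1)
  phi_{kk} = [rho(k) - sum_{j=1..k-1} phi_{k-1,j} rho(k-j)]
            / [1 - sum_{j=1..k-1} phi_{k-1,j} rho(j)],
  phi_{k,j} = phi_{k-1,j} - phi_{kk} phi_{k-1,k-j},  j = 1..k-1.
Step k = 1:
  phi_11 = rho(1) = 0.3028.
Step k = 2:
  phi_22 = [rho(2) - phi_11 rho(1)] / [1 - phi_11 rho(1)] = [-0.2003 - (0.3028)(0.3028)] / [1 - (0.3028)(0.3028)]
         = -0.29198784 / 0.90831216 = -0.321462.
  Update: phi_21 = phi_11 - phi_22 phi_11 = 0.3028 - (-0.321462)(0.3028) = 0.400139.
Step k = 3:
  phi_33 = [rho(3) - phi_21 rho(2) - phi_22 rho(1)] / [1 - phi_21 rho(1) - phi_22 rho(2)]
    numerator   = -0.553 - (0.400139)(-0.2003) - (-0.321462)(0.3028) = -0.37551353
    denominator = 1 - (0.400139)(0.3028) - (-0.321462)(-0.2003) = 0.81444917
  phi_33 = -0.37551353 / 0.81444917 = -0.4611.
Therefore phi_{33} = -0.4611.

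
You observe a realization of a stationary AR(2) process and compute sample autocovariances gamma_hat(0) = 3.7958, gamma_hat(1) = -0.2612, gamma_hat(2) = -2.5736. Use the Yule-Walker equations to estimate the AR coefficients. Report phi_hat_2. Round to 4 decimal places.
\hat\phi_{2} = -0.6860

The Yule-Walker equations for an AR(p) process read, in matrix form,
  Gamma_p phi = r_p,   with   (Gamma_p)_{ij} = gamma(|i - j|),
                       (r_p)_i = gamma(i),   i,j = 1..p.
Substitute the sample gammas (Toeplitz matrix and right-hand side of size 2):
  Gamma_p = [[3.7958, -0.2612], [-0.2612, 3.7958]]
  r_p     = [-0.2612, -2.5736]
Written out:
  3.7958 phi_1 - 0.2612 phi_2 = -0.2612
  -0.2612 phi_1 + 3.7958 phi_2 = -2.5736
Solve by Cramer's rule:
  det = gamma(0)^2 - gamma(1)^2 = (3.7958)^2 - (-0.2612)^2 = 14.40809764 - 0.06822544 = 14.3398722
  phi_hat_1 = [gamma(1) gamma(0) - gamma(1) gamma(2)] / det = [(-0.2612)(3.7958) - (-0.2612)(-2.5736)] / 14.3398722 = -1.66368728 / 14.3398722 = -0.116
  phi_hat_2 = [gamma(0) gamma(2) - gamma(1)^2] / det = [(3.7958)(-2.5736) - (-0.2612)^2] / 14.3398722 = -9.83709632 / 14.3398722 = -0.686
So phi_hat = [-0.1160, -0.6860].
Therefore phi_hat_2 = -0.6860.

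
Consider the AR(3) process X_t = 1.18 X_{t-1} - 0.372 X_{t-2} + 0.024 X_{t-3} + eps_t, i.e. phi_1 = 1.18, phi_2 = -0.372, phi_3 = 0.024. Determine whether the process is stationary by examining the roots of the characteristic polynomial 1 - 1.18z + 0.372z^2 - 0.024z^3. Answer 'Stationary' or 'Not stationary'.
\text{Stationary}

The AR(p) characteristic polynomial is P(z) = 1 - 1.18z + 0.372z^2 - 0.024z^3.
Stationarity requires all roots to lie outside the unit circle, i.e. |z| > 1 for every root.
Degree 3: look for a simple real root z0 first, then factor out (1 - z/z0) and solve the remaining quadratic.
Testing z0 = 2.5: P(2.5) = 1 + (-1.18)(2.5) + (0.372)(2.5)^2 + (-0.024)(2.5)^3
  = 1 + (-2.95) + (2.325) + (-0.375) = 0.  So z_0 = 2.5 is a root, |z_0| = 2.5.
Divide out the factor (1 - 0.4 z) = (1 - z/z0) (since 1/z0 = 0.4):
  P(z) = (1 - 0.4 z)(1 + (-0.78) z + (0.06) z^2)
  [check: z-coef -0.78 - (0.4) = -1.18; z^2-coef 0.06 - (0.4)(-0.78) = 0.372; z^3-coef -(0.4)(0.06) = -0.024.]
Remaining roots from the quadratic factor 1 + (-0.78) z + (0.06) z^2:
  Set 1 + (-0.78) z + (0.06) z^2 = 0, i.e. a z^2 + b z + c = 0 with a = 0.06, b = -0.78, c = 1.
  Discriminant D = b^2 - 4ac = (-0.78)^2 - 4*(0.06)*1 = 0.6084 - (0.24) = 0.3684.
  D >= 0, so the roots are real: z = (-b +/- sqrt(D)) / (2a) = (0.78 +/- 0.60696) / (0.12).
    z_1 = (0.78 + 0.60696) / (0.12) = 11.558,   |z_1| = 11.558.
    z_2 = (0.78 - 0.60696) / (0.12) = 1.442,   |z_2| = 1.442.
Moduli of all roots: 2.5000, 11.5580, 1.4420.
All moduli strictly greater than 1? Yes.
Verdict: Stationary.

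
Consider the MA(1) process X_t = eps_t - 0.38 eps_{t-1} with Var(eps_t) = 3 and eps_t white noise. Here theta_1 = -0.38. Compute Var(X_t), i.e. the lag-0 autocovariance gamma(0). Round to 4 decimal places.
\gamma(0) = 3.4332

For an MA(q) process X_t = eps_t + sum_i theta_i eps_{t-i} with
Var(eps_t) = sigma^2, the variance is
  gamma(0) = sigma^2 * (1 + sum_i theta_i^2).
  sum_i theta_i^2 = (-0.38)^2 = 0.1444.
  gamma(0) = 3 * (1 + 0.1444) = 3 * 1.1444 = 3.4332.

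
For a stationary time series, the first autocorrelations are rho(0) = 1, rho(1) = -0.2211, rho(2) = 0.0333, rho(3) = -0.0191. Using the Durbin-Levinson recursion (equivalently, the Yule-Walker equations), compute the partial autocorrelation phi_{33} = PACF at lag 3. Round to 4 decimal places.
\phi_{33} = -0.0160

The PACF at lag k is phi_{kk}, the last component of the solution
to the Yule-Walker system G_k phi = r_k where
  (G_k)_{ij} = rho(|i - j|), (r_k)_i = rho(i), i,j = 1..k.
Equivalently, Durbin-Levinson gives phi_{kk} iteratively:
  phi_{11} = rho(1)
  phi_{kk} = [rho(k) - sum_{j=1..k-1} phi_{k-1,j} rho(k-j)]
            / [1 - sum_{j=1..k-1} phi_{k-1,j} rho(j)],
  phi_{k,j} = phi_{k-1,j} - phi_{kk} phi_{k-1,k-j},  j = 1..k-1.
Step k = 1:
  phi_11 = rho(1) = -0.2211.
Step k = 2:
  phi_22 = [rho(2) - phi_11 rho(1)] / [1 - phi_11 rho(1)] = [0.0333 - (-0.2211)(-0.2211)] / [1 - (-0.2211)(-0.2211)]
         = -0.01558521 / 0.95111479 = -0.016386.
  Update: phi_21 = phi_11 - phi_22 phi_11 = -0.2211 - (-0.016386)(-0.2211) = -0.224723.
Step k = 3:
  phi_33 = [rho(3) - phi_21 rho(2) - phi_22 rho(1)] / [1 - phi_21 rho(1) - phi_22 rho(2)]
    numerator   = -0.0191 - (-0.224723)(0.0333) - (-0.016386)(-0.2211) = -0.01523973
    denominator = 1 - (-0.224723)(-0.2211) - (-0.016386)(0.0333) = 0.95085941
  phi_33 = -0.01523973 / 0.95085941 = -0.016.
Therefore phi_{33} = -0.0160.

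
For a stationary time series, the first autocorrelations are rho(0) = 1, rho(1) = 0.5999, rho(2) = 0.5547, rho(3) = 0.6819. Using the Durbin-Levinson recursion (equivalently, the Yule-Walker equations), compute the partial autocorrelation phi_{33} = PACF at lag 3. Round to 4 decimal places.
\phi_{33} = 0.4611

The PACF at lag k is phi_{kk}, the last component of the solution
to the Yule-Walker system G_k phi = r_k where
  (G_k)_{ij} = rho(|i - j|), (r_k)_i = rho(i), i,j = 1..k.
Equivalently, Durbin-Levinson gives phi_{kk} iteratively:
  phi_{11} = rho(1)
  phi_{kk} = [rho(k) - sum_{j=1..k-1} phi_{k-1,j} rho(k-j)]
            / [1 - sum_{j=1..k-1} phi_{k-1,j} rho(j)],
  phi_{k,j} = phi_{k-1,j} - phi_{kk} phi_{k-1,k-j},  j = 1..k-1.
Step k = 1:
  phi_11 = rho(1) = 0.5999.
Step k = 2:
  phi_22 = [rho(2) - phi_11 rho(1)] / [1 - phi_11 rho(1)] = [0.5547 - (0.5999)(0.5999)] / [1 - (0.5999)(0.5999)]
         = 0.19481999 / 0.64011999 = 0.304349.
  Update: phi_21 = phi_11 - phi_22 phi_11 = 0.5999 - (0.304349)(0.5999) = 0.417321.
Step k = 3:
  phi_33 = [rho(3) - phi_21 rho(2) - phi_22 rho(1)] / [1 - phi_21 rho(1) - phi_22 rho(2)]
    numerator   = 0.6819 - (0.417321)(0.5547) - (0.304349)(0.5999) = 0.26783301
    denominator = 1 - (0.417321)(0.5999) - (0.304349)(0.5547) = 0.58082669
  phi_33 = 0.26783301 / 0.58082669 = 0.4611.
Therefore phi_{33} = 0.4611.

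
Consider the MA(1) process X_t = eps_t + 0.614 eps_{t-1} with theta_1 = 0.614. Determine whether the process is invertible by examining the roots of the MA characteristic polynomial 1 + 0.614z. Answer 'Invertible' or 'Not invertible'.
\text{Invertible}

The MA(q) characteristic polynomial is P(z) = 1 + 0.614z.
Invertibility requires all roots to lie outside the unit circle, i.e. |z| > 1 for every root.
This is linear in z: 1 + (0.614) z = 0  =>  z = -1/(0.614) = -1.628664,  |z| = 1.628664.
Moduli of all roots: 1.6287.
All moduli strictly greater than 1? Yes.
Verdict: Invertible.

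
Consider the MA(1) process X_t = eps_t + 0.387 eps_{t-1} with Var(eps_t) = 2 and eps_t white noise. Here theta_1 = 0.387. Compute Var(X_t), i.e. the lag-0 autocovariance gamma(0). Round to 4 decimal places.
\gamma(0) = 2.2995

For an MA(q) process X_t = eps_t + sum_i theta_i eps_{t-i} with
Var(eps_t) = sigma^2, the variance is
  gamma(0) = sigma^2 * (1 + sum_i theta_i^2).
  sum_i theta_i^2 = (0.387)^2 = 0.149769.
  gamma(0) = 2 * (1 + 0.149769) = 2 * 1.149769 = 2.299538, which rounds to 2.2995.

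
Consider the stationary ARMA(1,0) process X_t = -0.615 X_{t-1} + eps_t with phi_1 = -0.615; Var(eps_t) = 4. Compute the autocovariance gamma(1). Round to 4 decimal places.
\gamma(1) = -3.9564

Multiply the model equation by X_{t-k} and take expectations. With theta_0 = psi_0 = 1 and psi_j the MA(infinity) weights, this gives
  gamma(k) - sum_i phi_i gamma(k-i) = c_k,
  c_k = sigma^2 * sum_{j=k..q} theta_j psi_{j-k}   (c_k = 0 for k > q),
using gamma(-m) = gamma(m).
Pure AR (q = 0): c_0 = sigma^2 = 4, c_k = 0 for k >= 1.
Equations for k = 0 and k = 1 (AR order 1):
  gamma(0) = phi_1 gamma(1) + c_0
  gamma(1) = phi_1 gamma(0) + c_1
Substituting the second into the first: gamma(0) (1 - phi_1^2) = c_0 + phi_1 c_1, so
  gamma(0) = c_0 / (1 - phi_1^2) = 4 / (1 - (-0.615)^2) = 4 / 0.621775 = 6.433195.
  gamma(1) = phi_1 gamma(0) = (-0.615)(6.433195) = -3.956415.
Therefore gamma(1) = -3.9564 (to 4 decimal places).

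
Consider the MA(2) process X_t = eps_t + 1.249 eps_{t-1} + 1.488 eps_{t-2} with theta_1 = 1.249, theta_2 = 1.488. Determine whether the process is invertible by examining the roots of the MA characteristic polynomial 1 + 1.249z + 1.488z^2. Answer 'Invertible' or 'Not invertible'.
\text{Not invertible}

The MA(q) characteristic polynomial is P(z) = 1 + 1.249z + 1.488z^2.
Invertibility requires all roots to lie outside the unit circle, i.e. |z| > 1 for every root.
Set 1 + (1.249) z + (1.488) z^2 = 0, i.e. a z^2 + b z + c = 0 with a = 1.488, b = 1.249, c = 1.
Discriminant D = b^2 - 4ac = (1.249)^2 - 4*(1.488)*1 = 1.560001 - (5.952) = -4.391999.
D < 0, so the roots are the complex-conjugate pair z = (-b +/- i sqrt(-D)) / (2a) = -0.4197 +/- 0.7042i.
For a conjugate pair |z|^2 = z * conj(z) = (product of roots) = c/a = 1/(1.488) = 0.672043, so |z| = sqrt(0.672043) = 0.8198 for both roots.
Moduli of all roots: 0.8198, 0.8198.
All moduli strictly greater than 1? No.
Verdict: Not invertible.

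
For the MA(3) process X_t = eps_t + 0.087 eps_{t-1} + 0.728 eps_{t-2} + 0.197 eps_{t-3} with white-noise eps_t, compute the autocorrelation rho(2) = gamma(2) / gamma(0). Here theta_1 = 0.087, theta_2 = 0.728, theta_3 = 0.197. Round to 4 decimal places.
\rho(2) = 0.4727

For an MA(q) process with theta_0 = 1, the autocovariance is
  gamma(k) = sigma^2 * sum_{i=0..q-k} theta_i * theta_{i+k},
and rho(k) = gamma(k) / gamma(0). Sigma^2 cancels.
  numerator   = (1)*(0.728) + (0.087)*(0.197) = 0.745139.
  denominator = (1)^2 + (0.087)^2 + (0.728)^2 + (0.197)^2 = 1.576362.
  rho(2) = 0.745139 / 1.576362 = 0.4727.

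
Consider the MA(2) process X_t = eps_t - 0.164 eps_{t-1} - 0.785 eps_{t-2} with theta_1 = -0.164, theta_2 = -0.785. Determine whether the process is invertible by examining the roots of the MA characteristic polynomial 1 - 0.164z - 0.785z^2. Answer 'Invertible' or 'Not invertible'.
\text{Invertible}

The MA(q) characteristic polynomial is P(z) = 1 - 0.164z - 0.785z^2.
Invertibility requires all roots to lie outside the unit circle, i.e. |z| > 1 for every root.
Set 1 + (-0.164) z + (-0.785) z^2 = 0, i.e. a z^2 + b z + c = 0 with a = -0.785, b = -0.164, c = 1.
Discriminant D = b^2 - 4ac = (-0.164)^2 - 4*(-0.785)*1 = 0.026896 - (-3.14) = 3.166896.
D >= 0, so the roots are real: z = (-b +/- sqrt(D)) / (2a) = (0.164 +/- 1.779577) / (-1.57).
  z_1 = (0.164 + 1.779577) / (-1.57) = -1.2379,   |z_1| = 1.2379.
  z_2 = (0.164 - 1.779577) / (-1.57) = 1.029,   |z_2| = 1.029.
Moduli of all roots: 1.2379, 1.0290.
All moduli strictly greater than 1? Yes.
Verdict: Invertible.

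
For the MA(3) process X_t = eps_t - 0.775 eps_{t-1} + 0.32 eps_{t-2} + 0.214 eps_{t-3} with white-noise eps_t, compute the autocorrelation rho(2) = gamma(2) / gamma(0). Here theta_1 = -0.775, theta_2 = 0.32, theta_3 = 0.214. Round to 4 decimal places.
\rho(2) = 0.0881

For an MA(q) process with theta_0 = 1, the autocovariance is
  gamma(k) = sigma^2 * sum_{i=0..q-k} theta_i * theta_{i+k},
and rho(k) = gamma(k) / gamma(0). Sigma^2 cancels.
  numerator   = (1)*(0.32) + (-0.775)*(0.214) = 0.15415.
  denominator = (1)^2 + (-0.775)^2 + (0.32)^2 + (0.214)^2 = 1.748821.
  rho(2) = 0.15415 / 1.748821 = 0.0881.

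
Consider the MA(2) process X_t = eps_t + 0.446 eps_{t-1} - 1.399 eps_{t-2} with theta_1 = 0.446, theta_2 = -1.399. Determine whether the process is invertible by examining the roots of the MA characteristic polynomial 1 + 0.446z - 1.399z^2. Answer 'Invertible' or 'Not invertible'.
\text{Not invertible}

The MA(q) characteristic polynomial is P(z) = 1 + 0.446z - 1.399z^2.
Invertibility requires all roots to lie outside the unit circle, i.e. |z| > 1 for every root.
Set 1 + (0.446) z + (-1.399) z^2 = 0, i.e. a z^2 + b z + c = 0 with a = -1.399, b = 0.446, c = 1.
Discriminant D = b^2 - 4ac = (0.446)^2 - 4*(-1.399)*1 = 0.198916 - (-5.596) = 5.794916.
D >= 0, so the roots are real: z = (-b +/- sqrt(D)) / (2a) = (-0.446 +/- 2.407263) / (-2.798).
  z_1 = (-0.446 + 2.407263) / (-2.798) = -0.701,   |z_1| = 0.701.
  z_2 = (-0.446 - 2.407263) / (-2.798) = 1.0198,   |z_2| = 1.0198.
Moduli of all roots: 0.7010, 1.0198.
All moduli strictly greater than 1? No.
Verdict: Not invertible.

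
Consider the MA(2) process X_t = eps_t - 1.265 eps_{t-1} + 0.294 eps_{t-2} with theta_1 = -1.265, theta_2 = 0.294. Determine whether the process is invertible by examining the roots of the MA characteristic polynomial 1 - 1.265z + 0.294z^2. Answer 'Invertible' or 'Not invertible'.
\text{Invertible}

The MA(q) characteristic polynomial is P(z) = 1 - 1.265z + 0.294z^2.
Invertibility requires all roots to lie outside the unit circle, i.e. |z| > 1 for every root.
Set 1 + (-1.265) z + (0.294) z^2 = 0, i.e. a z^2 + b z + c = 0 with a = 0.294, b = -1.265, c = 1.
Discriminant D = b^2 - 4ac = (-1.265)^2 - 4*(0.294)*1 = 1.600225 - (1.176) = 0.424225.
D >= 0, so the roots are real: z = (-b +/- sqrt(D)) / (2a) = (1.265 +/- 0.651326) / (0.588).
  z_1 = (1.265 + 0.651326) / (0.588) = 3.2591,   |z_1| = 3.2591.
  z_2 = (1.265 - 0.651326) / (0.588) = 1.0437,   |z_2| = 1.0437.
Moduli of all roots: 3.2591, 1.0437.
All moduli strictly greater than 1? Yes.
Verdict: Invertible.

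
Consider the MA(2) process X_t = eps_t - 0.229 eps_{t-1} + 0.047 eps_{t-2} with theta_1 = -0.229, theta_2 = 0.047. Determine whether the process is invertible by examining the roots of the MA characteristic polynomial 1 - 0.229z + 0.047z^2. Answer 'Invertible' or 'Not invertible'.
\text{Invertible}

The MA(q) characteristic polynomial is P(z) = 1 - 0.229z + 0.047z^2.
Invertibility requires all roots to lie outside the unit circle, i.e. |z| > 1 for every root.
Set 1 + (-0.229) z + (0.047) z^2 = 0, i.e. a z^2 + b z + c = 0 with a = 0.047, b = -0.229, c = 1.
Discriminant D = b^2 - 4ac = (-0.229)^2 - 4*(0.047)*1 = 0.052441 - (0.188) = -0.135559.
D < 0, so the roots are the complex-conjugate pair z = (-b +/- i sqrt(-D)) / (2a) = 2.4362 +/- 3.9168i.
For a conjugate pair |z|^2 = z * conj(z) = (product of roots) = c/a = 1/(0.047) = 21.276596, so |z| = sqrt(21.276596) = 4.6127 for both roots.
Moduli of all roots: 4.6127, 4.6127.
All moduli strictly greater than 1? Yes.
Verdict: Invertible.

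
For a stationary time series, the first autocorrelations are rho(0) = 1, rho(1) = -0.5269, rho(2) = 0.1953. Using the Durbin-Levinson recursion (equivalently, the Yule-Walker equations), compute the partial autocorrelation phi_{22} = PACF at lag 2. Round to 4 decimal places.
\phi_{22} = -0.1140

The PACF at lag k is phi_{kk}, the last component of the solution
to the Yule-Walker system G_k phi = r_k where
  (G_k)_{ij} = rho(|i - j|), (r_k)_i = rho(i), i,j = 1..k.
Equivalently, Durbin-Levinson gives phi_{kk} iteratively:
  phi_{11} = rho(1)
  phi_{kk} = [rho(k) - sum_{j=1..k-1} phi_{k-1,j} rho(k-j)]
            / [1 - sum_{j=1..k-1} phi_{k-1,j} rho(j)],
  phi_{k,j} = phi_{k-1,j} - phi_{kk} phi_{k-1,k-j},  j = 1..k-1.
Step k = 1:
  phi_11 = rho(1) = -0.5269.
Step k = 2:
  phi_22 = [rho(2) - phi_11 rho(1)] / [1 - phi_11 rho(1)] = [0.1953 - (-0.5269)(-0.5269)] / [1 - (-0.5269)(-0.5269)]
         = -0.08232361 / 0.72237639 = -0.114.
Therefore phi_{22} = -0.1140.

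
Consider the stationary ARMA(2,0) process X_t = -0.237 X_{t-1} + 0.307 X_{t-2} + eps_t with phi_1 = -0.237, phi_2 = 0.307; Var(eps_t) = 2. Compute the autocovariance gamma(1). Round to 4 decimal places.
\gamma(1) = -0.8552

Multiply the model equation by X_{t-k} and take expectations. With theta_0 = psi_0 = 1 and psi_j the MA(infinity) weights, this gives
  gamma(k) - sum_i phi_i gamma(k-i) = c_k,
  c_k = sigma^2 * sum_{j=k..q} theta_j psi_{j-k}   (c_k = 0 for k > q),
using gamma(-m) = gamma(m).
Pure AR (q = 0): c_0 = sigma^2 = 2, c_k = 0 for k >= 1.
Equations for k = 0, 1, 2 (AR order 2, c_2 = 0):
  (E0) gamma(0) = phi_1 gamma(1) + phi_2 gamma(2) + c_0
  (E1) gamma(1) = phi_1 gamma(0) + phi_2 gamma(1) + c_1
  (E2) gamma(2) = phi_1 gamma(1) + phi_2 gamma(0)
From (E1): gamma(1) = A gamma(0) + B with
  A = phi_1 / (1 - phi_2) = -0.237 / 0.693 = -0.341991,   B = c_1 / (1 - phi_2) = 0 / 0.693 = 0.
Insert (E2) into (E0): gamma(0) (1 - phi_2^2) = phi_1 (1 + phi_2) gamma(1) + c_0.
  phi_1 (1 + phi_2) = (-0.237)(1.307) = -0.309759,   1 - phi_2^2 = 0.905751.
Replace gamma(1) by A gamma(0) + B and collect gamma(0):
  gamma(0) [0.905751 - (-0.309759)(-0.341991)] = c_0 = 2
  gamma(0) * 0.799816 = 2
  gamma(0) = 2 / 0.799816 = 2.500575.
  gamma(1) = A gamma(0) = (-0.341991)(2.500575) = -0.855175.
Therefore gamma(1) = -0.8552 (to 4 decimal places).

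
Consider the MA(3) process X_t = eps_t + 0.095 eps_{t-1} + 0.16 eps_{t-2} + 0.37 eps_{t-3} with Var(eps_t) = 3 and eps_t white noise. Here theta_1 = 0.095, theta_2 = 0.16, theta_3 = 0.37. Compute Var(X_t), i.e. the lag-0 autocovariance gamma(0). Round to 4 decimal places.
\gamma(0) = 3.5146

For an MA(q) process X_t = eps_t + sum_i theta_i eps_{t-i} with
Var(eps_t) = sigma^2, the variance is
  gamma(0) = sigma^2 * (1 + sum_i theta_i^2).
  sum_i theta_i^2 = (0.095)^2 + (0.16)^2 + (0.37)^2 = 0.009025 + 0.0256 + 0.1369 = 0.171525.
  gamma(0) = 3 * (1 + 0.171525) = 3 * 1.171525 = 3.514575, which rounds to 3.5146.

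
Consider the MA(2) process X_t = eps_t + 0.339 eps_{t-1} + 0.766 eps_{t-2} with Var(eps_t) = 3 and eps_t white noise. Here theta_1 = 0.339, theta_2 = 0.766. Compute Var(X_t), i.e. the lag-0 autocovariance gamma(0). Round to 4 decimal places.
\gamma(0) = 5.1050

For an MA(q) process X_t = eps_t + sum_i theta_i eps_{t-i} with
Var(eps_t) = sigma^2, the variance is
  gamma(0) = sigma^2 * (1 + sum_i theta_i^2).
  sum_i theta_i^2 = (0.339)^2 + (0.766)^2 = 0.114921 + 0.586756 = 0.701677.
  gamma(0) = 3 * (1 + 0.701677) = 3 * 1.701677 = 5.105031, which rounds to 5.1050.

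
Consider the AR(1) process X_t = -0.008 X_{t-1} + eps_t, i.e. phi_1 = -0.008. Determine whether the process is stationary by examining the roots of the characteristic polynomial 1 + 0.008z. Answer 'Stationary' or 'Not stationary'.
\text{Stationary}

The AR(p) characteristic polynomial is P(z) = 1 + 0.008z.
Stationarity requires all roots to lie outside the unit circle, i.e. |z| > 1 for every root.
This is linear in z: 1 + (0.008) z = 0  =>  z = -1/(0.008) = -125,  |z| = 125.
Moduli of all roots: 125.0000.
All moduli strictly greater than 1? Yes.
Verdict: Stationary.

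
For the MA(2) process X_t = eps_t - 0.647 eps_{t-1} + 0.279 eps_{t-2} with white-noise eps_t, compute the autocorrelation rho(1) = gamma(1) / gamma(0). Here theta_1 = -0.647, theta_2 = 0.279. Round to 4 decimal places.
\rho(1) = -0.5530

For an MA(q) process with theta_0 = 1, the autocovariance is
  gamma(k) = sigma^2 * sum_{i=0..q-k} theta_i * theta_{i+k},
and rho(k) = gamma(k) / gamma(0). Sigma^2 cancels.
  numerator   = (1)*(-0.647) + (-0.647)*(0.279) = -0.827513.
  denominator = (1)^2 + (-0.647)^2 + (0.279)^2 = 1.49645.
  rho(1) = -0.827513 / 1.49645 = -0.5530.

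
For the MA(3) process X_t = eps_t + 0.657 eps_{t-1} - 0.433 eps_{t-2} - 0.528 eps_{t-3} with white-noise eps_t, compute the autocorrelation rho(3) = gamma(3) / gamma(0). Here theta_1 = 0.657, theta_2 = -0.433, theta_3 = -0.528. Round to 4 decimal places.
\rho(3) = -0.2782

For an MA(q) process with theta_0 = 1, the autocovariance is
  gamma(k) = sigma^2 * sum_{i=0..q-k} theta_i * theta_{i+k},
and rho(k) = gamma(k) / gamma(0). Sigma^2 cancels.
  numerator   = (1)*(-0.528) = -0.528.
  denominator = (1)^2 + (0.657)^2 + (-0.433)^2 + (-0.528)^2 = 1.897922.
  rho(3) = -0.528 / 1.897922 = -0.2782.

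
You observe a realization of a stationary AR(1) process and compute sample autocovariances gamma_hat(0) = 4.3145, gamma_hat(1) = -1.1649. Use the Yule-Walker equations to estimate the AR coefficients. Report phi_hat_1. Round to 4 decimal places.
\hat\phi_{1} = -0.2700

The Yule-Walker equations for an AR(p) process read, in matrix form,
  Gamma_p phi = r_p,   with   (Gamma_p)_{ij} = gamma(|i - j|),
                       (r_p)_i = gamma(i),   i,j = 1..p.
Substitute the sample gammas (Toeplitz matrix and right-hand side of size 1):
  Gamma_p = [[4.3145]]
  r_p     = [-1.1649]
With p = 1 this is the single equation gamma(0) phi_1 = gamma(1):
  phi_hat_1 = gamma(1) / gamma(0) = -1.1649 / 4.3145 = -0.2700.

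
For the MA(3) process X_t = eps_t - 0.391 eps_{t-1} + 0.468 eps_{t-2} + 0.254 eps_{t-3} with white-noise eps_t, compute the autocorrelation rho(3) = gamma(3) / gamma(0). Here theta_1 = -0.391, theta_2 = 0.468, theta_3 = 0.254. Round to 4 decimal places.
\rho(3) = 0.1768

For an MA(q) process with theta_0 = 1, the autocovariance is
  gamma(k) = sigma^2 * sum_{i=0..q-k} theta_i * theta_{i+k},
and rho(k) = gamma(k) / gamma(0). Sigma^2 cancels.
  numerator   = (1)*(0.254) = 0.254.
  denominator = (1)^2 + (-0.391)^2 + (0.468)^2 + (0.254)^2 = 1.436421.
  rho(3) = 0.254 / 1.436421 = 0.1768.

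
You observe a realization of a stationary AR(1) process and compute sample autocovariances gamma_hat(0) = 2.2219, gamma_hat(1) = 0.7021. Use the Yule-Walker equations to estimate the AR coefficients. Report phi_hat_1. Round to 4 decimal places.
\hat\phi_{1} = 0.3160

The Yule-Walker equations for an AR(p) process read, in matrix form,
  Gamma_p phi = r_p,   with   (Gamma_p)_{ij} = gamma(|i - j|),
                       (r_p)_i = gamma(i),   i,j = 1..p.
Substitute the sample gammas (Toeplitz matrix and right-hand side of size 1):
  Gamma_p = [[2.2219]]
  r_p     = [0.7021]
With p = 1 this is the single equation gamma(0) phi_1 = gamma(1):
  phi_hat_1 = gamma(1) / gamma(0) = 0.7021 / 2.2219 = 0.3160.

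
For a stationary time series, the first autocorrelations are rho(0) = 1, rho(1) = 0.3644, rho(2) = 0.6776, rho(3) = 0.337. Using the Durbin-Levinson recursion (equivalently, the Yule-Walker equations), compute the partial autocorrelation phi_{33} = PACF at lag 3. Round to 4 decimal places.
\phi_{33} = 0.0310

The PACF at lag k is phi_{kk}, the last component of the solution
to the Yule-Walker system G_k phi = r_k where
  (G_k)_{ij} = rho(|i - j|), (r_k)_i = rho(i), i,j = 1..k.
Equivalently, Durbin-Levinson gives phi_{kk} iteratively:
  phi_{11} = rho(1)
  phi_{kk} = [rho(k) - sum_{j=1..k-1} phi_{k-1,j} rho(k-j)]
            / [1 - sum_{j=1..k-1} phi_{k-1,j} rho(j)],
  phi_{k,j} = phi_{k-1,j} - phi_{kk} phi_{k-1,k-j},  j = 1..k-1.
Step k = 1:
  phi_11 = rho(1) = 0.3644.
Step k = 2:
  phi_22 = [rho(2) - phi_11 rho(1)] / [1 - phi_11 rho(1)] = [0.6776 - (0.3644)(0.3644)] / [1 - (0.3644)(0.3644)]
         = 0.54481264 / 0.86721264 = 0.628234.
  Update: phi_21 = phi_11 - phi_22 phi_11 = 0.3644 - (0.628234)(0.3644) = 0.135471.
Step k = 3:
  phi_33 = [rho(3) - phi_21 rho(2) - phi_22 rho(1)] / [1 - phi_21 rho(1) - phi_22 rho(2)]
    numerator   = 0.337 - (0.135471)(0.6776) - (0.628234)(0.3644) = 0.016276
    denominator = 1 - (0.135471)(0.3644) - (0.628234)(0.6776) = 0.52494271
  phi_33 = 0.016276 / 0.52494271 = 0.031.
Therefore phi_{33} = 0.0310.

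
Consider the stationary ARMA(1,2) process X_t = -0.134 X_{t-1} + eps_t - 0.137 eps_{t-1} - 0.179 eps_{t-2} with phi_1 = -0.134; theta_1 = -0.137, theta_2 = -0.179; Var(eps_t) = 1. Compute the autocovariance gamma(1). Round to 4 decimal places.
\gamma(1) = -0.2351

Multiply the model equation by X_{t-k} and take expectations. With theta_0 = psi_0 = 1 and psi_j the MA(infinity) weights, this gives
  gamma(k) - sum_i phi_i gamma(k-i) = c_k,
  c_k = sigma^2 * sum_{j=k..q} theta_j psi_{j-k}   (c_k = 0 for k > q),
using gamma(-m) = gamma(m).
psi-weights needed (psi_j = theta_j + sum_i phi_i psi_{j-i}):
  psi_1 = theta_1 + phi_1 = -0.137 + (-0.134) = -0.271
  psi_2 = theta_2 + phi_1 psi_1 = -0.179 + (-0.134)(-0.271) = -0.142686
Right-hand sides:
  c_0 = sigma^2 (1 + theta_1 psi_1 + theta_2 psi_2) = 1 * (1 + (-0.137)(-0.271) + (-0.179)(-0.142686)) = 1 * 1.062668 = 1.062668
  c_1 = sigma^2 (theta_1 + theta_2 psi_1) = 1 * (-0.137 + (-0.179)(-0.271)) = -0.088491
  c_2 = sigma^2 theta_2 = 1 * (-0.179) = -0.179
Equations for k = 0 and k = 1 (AR order 1):
  gamma(0) = phi_1 gamma(1) + c_0
  gamma(1) = phi_1 gamma(0) + c_1
Substituting the second into the first: gamma(0) (1 - phi_1^2) = c_0 + phi_1 c_1, so
  gamma(0) = (c_0 + phi_1 c_1) / (1 - phi_1^2) = (1.062668 + (-0.134)(-0.088491)) / (1 - (-0.134)^2) = 1.074526 / 0.982044 = 1.094173.
  gamma(1) = phi_1 gamma(0) + c_1 = (-0.134)(1.094173) + (-0.088491) = -0.23511.
Therefore gamma(1) = -0.2351 (to 4 decimal places).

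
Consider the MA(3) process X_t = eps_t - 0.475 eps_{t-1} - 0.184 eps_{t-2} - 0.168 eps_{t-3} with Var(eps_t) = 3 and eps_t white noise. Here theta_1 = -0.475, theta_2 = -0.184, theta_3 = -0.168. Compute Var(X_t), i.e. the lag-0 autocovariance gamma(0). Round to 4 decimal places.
\gamma(0) = 3.8631

For an MA(q) process X_t = eps_t + sum_i theta_i eps_{t-i} with
Var(eps_t) = sigma^2, the variance is
  gamma(0) = sigma^2 * (1 + sum_i theta_i^2).
  sum_i theta_i^2 = (-0.475)^2 + (-0.184)^2 + (-0.168)^2 = 0.225625 + 0.033856 + 0.028224 = 0.287705.
  gamma(0) = 3 * (1 + 0.287705) = 3 * 1.287705 = 3.863115, which rounds to 3.8631.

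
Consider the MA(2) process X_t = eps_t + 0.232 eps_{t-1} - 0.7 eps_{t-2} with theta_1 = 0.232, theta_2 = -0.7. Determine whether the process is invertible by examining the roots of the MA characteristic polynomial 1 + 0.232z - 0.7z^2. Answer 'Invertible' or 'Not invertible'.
\text{Invertible}

The MA(q) characteristic polynomial is P(z) = 1 + 0.232z - 0.7z^2.
Invertibility requires all roots to lie outside the unit circle, i.e. |z| > 1 for every root.
Set 1 + (0.232) z + (-0.7) z^2 = 0, i.e. a z^2 + b z + c = 0 with a = -0.7, b = 0.232, c = 1.
Discriminant D = b^2 - 4ac = (0.232)^2 - 4*(-0.7)*1 = 0.053824 - (-2.8) = 2.853824.
D >= 0, so the roots are real: z = (-b +/- sqrt(D)) / (2a) = (-0.232 +/- 1.689326) / (-1.4).
  z_1 = (-0.232 + 1.689326) / (-1.4) = -1.0409,   |z_1| = 1.0409.
  z_2 = (-0.232 - 1.689326) / (-1.4) = 1.3724,   |z_2| = 1.3724.
Moduli of all roots: 1.0409, 1.3724.
All moduli strictly greater than 1? Yes.
Verdict: Invertible.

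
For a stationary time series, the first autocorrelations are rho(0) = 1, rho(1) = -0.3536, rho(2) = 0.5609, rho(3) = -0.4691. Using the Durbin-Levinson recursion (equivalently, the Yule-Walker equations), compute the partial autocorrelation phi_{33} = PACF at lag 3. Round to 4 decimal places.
\phi_{33} = -0.2940

The PACF at lag k is phi_{kk}, the last component of the solution
to the Yule-Walker system G_k phi = r_k where
  (G_k)_{ij} = rho(|i - j|), (r_k)_i = rho(i), i,j = 1..k.
Equivalently, Durbin-Levinson gives phi_{kk} iteratively:
  phi_{11} = rho(1)
  phi_{kk} = [rho(k) - sum_{j=1..k-1} phi_{k-1,j} rho(k-j)]
            / [1 - sum_{j=1..k-1} phi_{k-1,j} rho(j)],
  phi_{k,j} = phi_{k-1,j} - phi_{kk} phi_{k-1,k-j},  j = 1..k-1.
Step k = 1:
  phi_11 = rho(1) = -0.3536.
Step k = 2:
  phi_22 = [rho(2) - phi_11 rho(1)] / [1 - phi_11 rho(1)] = [0.5609 - (-0.3536)(-0.3536)] / [1 - (-0.3536)(-0.3536)]
         = 0.43586704 / 0.87496704 = 0.498153.
  Update: phi_21 = phi_11 - phi_22 phi_11 = -0.3536 - (0.498153)(-0.3536) = -0.177453.
Step k = 3:
  phi_33 = [rho(3) - phi_21 rho(2) - phi_22 rho(1)] / [1 - phi_21 rho(1) - phi_22 rho(2)]
    numerator   = -0.4691 - (-0.177453)(0.5609) - (0.498153)(-0.3536) = -0.19341973
    denominator = 1 - (-0.177453)(-0.3536) - (0.498153)(0.5609) = 0.65783877
  phi_33 = -0.19341973 / 0.65783877 = -0.294.
Therefore phi_{33} = -0.2940.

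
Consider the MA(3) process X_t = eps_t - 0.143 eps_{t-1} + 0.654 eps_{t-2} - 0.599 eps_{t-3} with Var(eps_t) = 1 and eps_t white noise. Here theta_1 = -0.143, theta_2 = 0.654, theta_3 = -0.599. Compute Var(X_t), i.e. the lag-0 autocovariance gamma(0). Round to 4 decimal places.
\gamma(0) = 1.8070

For an MA(q) process X_t = eps_t + sum_i theta_i eps_{t-i} with
Var(eps_t) = sigma^2, the variance is
  gamma(0) = sigma^2 * (1 + sum_i theta_i^2).
  sum_i theta_i^2 = (-0.143)^2 + (0.654)^2 + (-0.599)^2 = 0.020449 + 0.427716 + 0.358801 = 0.806966.
  gamma(0) = 1 * (1 + 0.806966) = 1 * 1.806966 = 1.806966, which rounds to 1.8070.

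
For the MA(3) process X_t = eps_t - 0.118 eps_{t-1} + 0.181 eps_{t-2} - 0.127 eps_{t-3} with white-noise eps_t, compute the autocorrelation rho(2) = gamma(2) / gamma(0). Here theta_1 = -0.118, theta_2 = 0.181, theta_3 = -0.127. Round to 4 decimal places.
\rho(2) = 0.1844

For an MA(q) process with theta_0 = 1, the autocovariance is
  gamma(k) = sigma^2 * sum_{i=0..q-k} theta_i * theta_{i+k},
and rho(k) = gamma(k) / gamma(0). Sigma^2 cancels.
  numerator   = (1)*(0.181) + (-0.118)*(-0.127) = 0.195986.
  denominator = (1)^2 + (-0.118)^2 + (0.181)^2 + (-0.127)^2 = 1.062814.
  rho(2) = 0.195986 / 1.062814 = 0.1844.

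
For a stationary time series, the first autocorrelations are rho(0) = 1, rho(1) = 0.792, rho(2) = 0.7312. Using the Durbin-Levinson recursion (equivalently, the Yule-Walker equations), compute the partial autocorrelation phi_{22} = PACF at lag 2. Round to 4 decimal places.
\phi_{22} = 0.2788

The PACF at lag k is phi_{kk}, the last component of the solution
to the Yule-Walker system G_k phi = r_k where
  (G_k)_{ij} = rho(|i - j|), (r_k)_i = rho(i), i,j = 1..k.
Equivalently, Durbin-Levinson gives phi_{kk} iteratively:
  phi_{11} = rho(1)
  phi_{kk} = [rho(k) - sum_{j=1..k-1} phi_{k-1,j} rho(k-j)]
            / [1 - sum_{j=1..k-1} phi_{k-1,j} rho(j)],
  phi_{k,j} = phi_{k-1,j} - phi_{kk} phi_{k-1,k-j},  j = 1..k-1.
Step k = 1:
  phi_11 = rho(1) = 0.792.
Step k = 2:
  phi_22 = [rho(2) - phi_11 rho(1)] / [1 - phi_11 rho(1)] = [0.7312 - (0.792)(0.792)] / [1 - (0.792)(0.792)]
         = 0.103936 / 0.372736 = 0.2788.
Therefore phi_{22} = 0.2788.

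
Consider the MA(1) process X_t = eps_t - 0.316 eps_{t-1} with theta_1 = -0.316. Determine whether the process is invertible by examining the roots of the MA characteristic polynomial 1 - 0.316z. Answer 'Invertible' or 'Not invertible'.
\text{Invertible}

The MA(q) characteristic polynomial is P(z) = 1 - 0.316z.
Invertibility requires all roots to lie outside the unit circle, i.e. |z| > 1 for every root.
This is linear in z: 1 + (-0.316) z = 0  =>  z = -1/(-0.316) = 3.164557,  |z| = 3.164557.
Moduli of all roots: 3.1646.
All moduli strictly greater than 1? Yes.
Verdict: Invertible.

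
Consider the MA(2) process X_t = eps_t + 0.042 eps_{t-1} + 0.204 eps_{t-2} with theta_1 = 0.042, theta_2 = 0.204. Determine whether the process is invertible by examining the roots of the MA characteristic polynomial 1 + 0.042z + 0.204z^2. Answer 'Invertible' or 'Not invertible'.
\text{Invertible}

The MA(q) characteristic polynomial is P(z) = 1 + 0.042z + 0.204z^2.
Invertibility requires all roots to lie outside the unit circle, i.e. |z| > 1 for every root.
Set 1 + (0.042) z + (0.204) z^2 = 0, i.e. a z^2 + b z + c = 0 with a = 0.204, b = 0.042, c = 1.
Discriminant D = b^2 - 4ac = (0.042)^2 - 4*(0.204)*1 = 0.001764 - (0.816) = -0.814236.
D < 0, so the roots are the complex-conjugate pair z = (-b +/- i sqrt(-D)) / (2a) = -0.1029 +/- 2.2116i.
For a conjugate pair |z|^2 = z * conj(z) = (product of roots) = c/a = 1/(0.204) = 4.901961, so |z| = sqrt(4.901961) = 2.214 for both roots.
Moduli of all roots: 2.2140, 2.2140.
All moduli strictly greater than 1? Yes.
Verdict: Invertible.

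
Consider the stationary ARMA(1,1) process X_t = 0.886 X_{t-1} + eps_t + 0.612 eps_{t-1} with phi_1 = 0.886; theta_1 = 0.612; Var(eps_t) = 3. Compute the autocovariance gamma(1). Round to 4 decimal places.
\gamma(1) = 32.2356

Multiply the model equation by X_{t-k} and take expectations. With theta_0 = psi_0 = 1 and psi_j the MA(infinity) weights, this gives
  gamma(k) - sum_i phi_i gamma(k-i) = c_k,
  c_k = sigma^2 * sum_{j=k..q} theta_j psi_{j-k}   (c_k = 0 for k > q),
using gamma(-m) = gamma(m).
psi-weights needed (psi_j = theta_j + sum_i phi_i psi_{j-i}):
  psi_1 = theta_1 + phi_1 = 0.612 + (0.886) = 1.498
Right-hand sides:
  c_0 = sigma^2 (1 + theta_1 psi_1) = 3 * (1 + (0.612)(1.498)) = 3 * 1.916776 = 5.750328
  c_1 = sigma^2 theta_1 = 3 * (0.612) = 1.836
  c_2 = 0
Equations for k = 0 and k = 1 (AR order 1):
  gamma(0) = phi_1 gamma(1) + c_0
  gamma(1) = phi_1 gamma(0) + c_1
Substituting the second into the first: gamma(0) (1 - phi_1^2) = c_0 + phi_1 c_1, so
  gamma(0) = (c_0 + phi_1 c_1) / (1 - phi_1^2) = (5.750328 + (0.886)(1.836)) / (1 - (0.886)^2) = 7.377024 / 0.215004 = 34.311101.
  gamma(1) = phi_1 gamma(0) + c_1 = (0.886)(34.311101) + (1.836) = 32.235636.
Therefore gamma(1) = 32.2356 (to 4 decimal places).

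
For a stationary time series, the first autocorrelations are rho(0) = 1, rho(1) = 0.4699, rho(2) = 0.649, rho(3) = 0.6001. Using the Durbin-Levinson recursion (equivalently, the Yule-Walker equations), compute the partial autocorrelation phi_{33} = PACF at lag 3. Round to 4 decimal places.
\phi_{33} = 0.3760

The PACF at lag k is phi_{kk}, the last component of the solution
to the Yule-Walker system G_k phi = r_k where
  (G_k)_{ij} = rho(|i - j|), (r_k)_i = rho(i), i,j = 1..k.
Equivalently, Durbin-Levinson gives phi_{kk} iteratively:
  phi_{11} = rho(1)
  phi_{kk} = [rho(k) - sum_{j=1..k-1} phi_{k-1,j} rho(k-j)]
            / [1 - sum_{j=1..k-1} phi_{k-1,j} rho(j)],
  phi_{k,j} = phi_{k-1,j} - phi_{kk} phi_{k-1,k-j},  j = 1..k-1.
Step k = 1:
  phi_11 = rho(1) = 0.4699.
Step k = 2:
  phi_22 = [rho(2) - phi_11 rho(1)] / [1 - phi_11 rho(1)] = [0.649 - (0.4699)(0.4699)] / [1 - (0.4699)(0.4699)]
         = 0.42819399 / 0.77919399 = 0.549535.
  Update: phi_21 = phi_11 - phi_22 phi_11 = 0.4699 - (0.549535)(0.4699) = 0.211674.
Step k = 3:
  phi_33 = [rho(3) - phi_21 rho(2) - phi_22 rho(1)] / [1 - phi_21 rho(1) - phi_22 rho(2)]
    numerator   = 0.6001 - (0.211674)(0.649) - (0.549535)(0.4699) = 0.20449748
    denominator = 1 - (0.211674)(0.4699) - (0.549535)(0.649) = 0.54388661
  phi_33 = 0.20449748 / 0.54388661 = 0.376.
Therefore phi_{33} = 0.3760.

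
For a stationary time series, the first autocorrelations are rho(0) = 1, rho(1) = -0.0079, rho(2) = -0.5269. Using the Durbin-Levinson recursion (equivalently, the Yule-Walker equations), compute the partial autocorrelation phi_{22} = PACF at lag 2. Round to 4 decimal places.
\phi_{22} = -0.5270

The PACF at lag k is phi_{kk}, the last component of the solution
to the Yule-Walker system G_k phi = r_k where
  (G_k)_{ij} = rho(|i - j|), (r_k)_i = rho(i), i,j = 1..k.
Equivalently, Durbin-Levinson gives phi_{kk} iteratively:
  phi_{11} = rho(1)
  phi_{kk} = [rho(k) - sum_{j=1..k-1} phi_{k-1,j} rho(k-j)]
            / [1 - sum_{j=1..k-1} phi_{k-1,j} rho(j)],
  phi_{k,j} = phi_{k-1,j} - phi_{kk} phi_{k-1,k-j},  j = 1..k-1.
Step k = 1:
  phi_11 = rho(1) = -0.0079.
Step k = 2:
  phi_22 = [rho(2) - phi_11 rho(1)] / [1 - phi_11 rho(1)] = [-0.5269 - (-0.0079)(-0.0079)] / [1 - (-0.0079)(-0.0079)]
         = -0.52696241 / 0.99993759 = -0.527.
Therefore phi_{22} = -0.5270.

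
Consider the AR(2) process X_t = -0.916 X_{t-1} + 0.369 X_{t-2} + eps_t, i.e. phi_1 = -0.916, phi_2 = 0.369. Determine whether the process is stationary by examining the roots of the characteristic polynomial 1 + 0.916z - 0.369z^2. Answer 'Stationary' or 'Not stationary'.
\text{Not stationary}

The AR(p) characteristic polynomial is P(z) = 1 + 0.916z - 0.369z^2.
Stationarity requires all roots to lie outside the unit circle, i.e. |z| > 1 for every root.
Set 1 + (0.916) z + (-0.369) z^2 = 0, i.e. a z^2 + b z + c = 0 with a = -0.369, b = 0.916, c = 1.
Discriminant D = b^2 - 4ac = (0.916)^2 - 4*(-0.369)*1 = 0.839056 - (-1.476) = 2.315056.
D >= 0, so the roots are real: z = (-b +/- sqrt(D)) / (2a) = (-0.916 +/- 1.521531) / (-0.738).
  z_1 = (-0.916 + 1.521531) / (-0.738) = -0.8205,   |z_1| = 0.8205.
  z_2 = (-0.916 - 1.521531) / (-0.738) = 3.3029,   |z_2| = 3.3029.
Moduli of all roots: 0.8205, 3.3029.
All moduli strictly greater than 1? No.
Verdict: Not stationary.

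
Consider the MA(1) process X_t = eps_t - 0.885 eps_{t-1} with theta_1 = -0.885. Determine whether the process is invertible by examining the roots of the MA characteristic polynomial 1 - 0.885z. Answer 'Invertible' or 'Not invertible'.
\text{Invertible}

The MA(q) characteristic polynomial is P(z) = 1 - 0.885z.
Invertibility requires all roots to lie outside the unit circle, i.e. |z| > 1 for every root.
This is linear in z: 1 + (-0.885) z = 0  =>  z = -1/(-0.885) = 1.129944,  |z| = 1.129944.
Moduli of all roots: 1.1299.
All moduli strictly greater than 1? Yes.
Verdict: Invertible.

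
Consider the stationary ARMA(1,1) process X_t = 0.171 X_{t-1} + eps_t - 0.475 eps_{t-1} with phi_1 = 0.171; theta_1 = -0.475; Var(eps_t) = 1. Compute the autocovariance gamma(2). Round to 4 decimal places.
\gamma(2) = -0.0492

Multiply the model equation by X_{t-k} and take expectations. With theta_0 = psi_0 = 1 and psi_j the MA(infinity) weights, this gives
  gamma(k) - sum_i phi_i gamma(k-i) = c_k,
  c_k = sigma^2 * sum_{j=k..q} theta_j psi_{j-k}   (c_k = 0 for k > q),
using gamma(-m) = gamma(m).
psi-weights needed (psi_j = theta_j + sum_i phi_i psi_{j-i}):
  psi_1 = theta_1 + phi_1 = -0.475 + (0.171) = -0.304
Right-hand sides:
  c_0 = sigma^2 (1 + theta_1 psi_1) = 1 * (1 + (-0.475)(-0.304)) = 1 * 1.1444 = 1.1444
  c_1 = sigma^2 theta_1 = 1 * (-0.475) = -0.475
  c_2 = 0
Equations for k = 0 and k = 1 (AR order 1):
  gamma(0) = phi_1 gamma(1) + c_0
  gamma(1) = phi_1 gamma(0) + c_1
Substituting the second into the first: gamma(0) (1 - phi_1^2) = c_0 + phi_1 c_1, so
  gamma(0) = (c_0 + phi_1 c_1) / (1 - phi_1^2) = (1.1444 + (0.171)(-0.475)) / (1 - (0.171)^2) = 1.063175 / 0.970759 = 1.0952.
  gamma(1) = phi_1 gamma(0) + c_1 = (0.171)(1.0952) + (-0.475) = -0.287721.
For k = 2 (> q): gamma(2) = phi_1 gamma(1) = (0.171)(-0.287721) = -0.0492.
Therefore gamma(2) = -0.0492 (to 4 decimal places).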